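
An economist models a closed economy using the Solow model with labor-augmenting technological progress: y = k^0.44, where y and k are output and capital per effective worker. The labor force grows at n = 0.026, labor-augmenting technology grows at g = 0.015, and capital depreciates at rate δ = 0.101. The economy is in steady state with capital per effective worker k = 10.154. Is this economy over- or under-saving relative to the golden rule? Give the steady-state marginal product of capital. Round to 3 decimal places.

Break-even investment rate: n + g + δ = 0.026 + 0.015 + 0.101 = 0.142.
MPK = 0.44·k^(0.44−1) = 0.44·10.154^(-0.56) ≈ 0.1202.
MPK < 0.142, so the economy is dynamically inefficient (over-saving).

over-saving; MPK ≈ 0.120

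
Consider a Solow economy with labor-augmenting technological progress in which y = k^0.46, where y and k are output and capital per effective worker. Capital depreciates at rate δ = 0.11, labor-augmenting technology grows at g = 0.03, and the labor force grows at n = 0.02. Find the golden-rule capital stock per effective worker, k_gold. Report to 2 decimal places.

n + g + δ = 0.02 + 0.03 + 0.11 = 0.16.
Golden rule sets MPK = n+g+δ: 0.46·k^(0.46−1) = 0.16, so k_gold = (0.46/0.16)^(1/0.54) ≈ 7.0685.

k_gold ≈ 7.07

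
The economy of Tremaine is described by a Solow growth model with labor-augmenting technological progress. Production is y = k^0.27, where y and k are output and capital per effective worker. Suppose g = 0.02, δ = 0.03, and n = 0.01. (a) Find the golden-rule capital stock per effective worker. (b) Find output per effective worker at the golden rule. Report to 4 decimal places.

n + g + δ = 0.01 + 0.02 + 0.03 = 0.06.
Setting f'(k) = n+g+δ gives 0.27·k^(0.27−1) = 0.06, hence k_gold = (0.27/0.06)^(1/0.73) ≈ 7.8490.
y_gold = 7.8490^0.27 ≈ 1.7442.

(a) k_gold ≈ 7.8490; (b) y_gold ≈ 1.7442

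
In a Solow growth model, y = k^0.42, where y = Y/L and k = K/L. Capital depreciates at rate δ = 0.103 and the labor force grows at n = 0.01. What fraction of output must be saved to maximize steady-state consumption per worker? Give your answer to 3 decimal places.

The effective depreciation rate is n + δ = 0.01 + 0.103 = 0.113.
At the golden rule MPK = n+δ, and in any Cobb-Douglas steady state s = (n+δ)·k/y = MPK·k/y = capital's share 0.42.

s_gold = 0.420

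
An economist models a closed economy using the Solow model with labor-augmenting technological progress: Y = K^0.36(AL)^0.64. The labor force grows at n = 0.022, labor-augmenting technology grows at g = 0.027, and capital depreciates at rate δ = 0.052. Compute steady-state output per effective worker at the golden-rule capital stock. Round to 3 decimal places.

y_gold ≈ 2.044

Break-even investment rate: n + g + δ = 0.022 + 0.027 + 0.052 = 0.101.
Maximizing c = f(k) − (n+g+δ)·k gives f'(k) = n+g+δ, i.e. 0.36·k^(0.36−1) = 0.101, so k_gold = (0.36/0.101)^(1/0.64) ≈ 7.2857.
Output: y_gold = k_gold^0.36 = 7.2857^0.36 ≈ 2.0440.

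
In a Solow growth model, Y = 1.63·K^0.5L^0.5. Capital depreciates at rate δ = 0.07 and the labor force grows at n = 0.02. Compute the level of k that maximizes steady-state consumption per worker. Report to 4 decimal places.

n + δ = 0.02 + 0.07 = 0.09.
Golden rule sets MPK = n+δ: 0.5·1.63·k^(0.5−1) = 0.09, so k_gold = (0.5·1.63/0.09)^(1/0.5) ≈ 82.0031.

k_gold ≈ 82.0031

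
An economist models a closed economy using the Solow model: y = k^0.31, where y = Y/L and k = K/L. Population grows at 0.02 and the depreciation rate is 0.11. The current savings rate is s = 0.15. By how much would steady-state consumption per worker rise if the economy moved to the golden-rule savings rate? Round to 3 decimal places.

Break-even investment rate: n + δ = 0.02 + 0.11 = 0.13.
Current steady state (s = 0.15): k* = (0.15/0.13)^(1/0.69) ≈ 1.2305, y* = 1.2305^0.31 ≈ 1.0664, c* = (1−0.15)·1.0664 ≈ 0.9064.
Setting f'(k) = n+δ gives 0.31·k^(0.31−1) = 0.13, hence k_gold = (0.31/0.13)^(1/0.69) ≈ 3.5236.
y_gold = 3.5236^0.31 ≈ 1.4776, c_gold = y_gold − 0.13·k_gold ≈ 1.0196.
Gain: Δc = 1.0196 − 0.9064 ≈ 0.1131.

Δc ≈ 0.113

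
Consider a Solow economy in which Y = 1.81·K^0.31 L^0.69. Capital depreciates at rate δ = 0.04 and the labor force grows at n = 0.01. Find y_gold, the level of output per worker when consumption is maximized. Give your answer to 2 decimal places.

Break-even investment rate: n + δ = 0.01 + 0.04 = 0.05.
At the golden rule the marginal product of capital equals n+δ: 0.31·1.81·k^(0.31−1) = 0.05. Solving, k_gold = (0.31·1.81/0.05)^(1/0.69) ≈ 33.2538.
Output: y_gold = 1.81·k_gold^0.31 = 1.81·33.2538^0.31 ≈ 5.3635.

y_gold ≈ 5.36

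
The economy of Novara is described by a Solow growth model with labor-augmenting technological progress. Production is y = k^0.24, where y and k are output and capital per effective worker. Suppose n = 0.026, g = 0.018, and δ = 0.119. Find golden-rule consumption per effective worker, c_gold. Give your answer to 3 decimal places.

Capital per effective worker breaks even when investment replaces (n + g + δ)·k; here n + g + δ = 0.163.
Maximizing c = f(k) − (n+g+δ)·k gives f'(k) = n+g+δ, i.e. 0.24·k^(0.24−1) = 0.163, so k_gold = (0.24/0.163)^(1/0.76) ≈ 1.6637.
y_gold = 1.6637^0.24 ≈ 1.1300.
c_gold = y_gold − (n+g+δ)·k_gold = 1.1300 − 0.163·1.6637 ≈ 0.8588.

c_gold ≈ 0.859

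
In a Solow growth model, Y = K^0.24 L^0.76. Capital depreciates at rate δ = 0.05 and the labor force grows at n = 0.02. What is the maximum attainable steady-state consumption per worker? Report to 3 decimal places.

c_gold ≈ 1.121

Capital per worker breaks even when investment replaces (n + δ)·k; here n + δ = 0.07.
Setting f'(k) = n+δ gives 0.24·k^(0.24−1) = 0.07, hence k_gold = (0.24/0.07)^(1/0.76) ≈ 5.0594.
y_gold = 5.0594^0.24 ≈ 1.4756.
c_gold = y_gold − (n+δ)·k_gold = 1.4756 − 0.07·5.0594 ≈ 1.1215.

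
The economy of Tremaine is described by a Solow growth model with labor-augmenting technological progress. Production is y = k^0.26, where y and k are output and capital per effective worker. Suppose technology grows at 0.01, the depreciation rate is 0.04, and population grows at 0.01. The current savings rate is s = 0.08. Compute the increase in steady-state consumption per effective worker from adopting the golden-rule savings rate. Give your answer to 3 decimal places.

Capital per effective worker breaks even when investment replaces (n + g + δ)·k; here n + g + δ = 0.06.
Current steady state (s = 0.08): k* = (0.08/0.06)^(1/0.74) ≈ 1.4751, y* = 1.4751^0.26 ≈ 1.1064, c* = (1−0.08)·1.1064 ≈ 1.0179.
Maximizing c = f(k) − (n+g+δ)·k gives f'(k) = n+g+δ, i.e. 0.26·k^(0.26−1) = 0.06, so k_gold = (0.26/0.06)^(1/0.74) ≈ 7.2539.
y_gold = 7.2539^0.26 ≈ 1.6740, c_gold = y_gold − 0.06·k_gold ≈ 1.2387.
Gain: Δc = 1.2387 − 1.0179 ≈ 0.2209.

Δc ≈ 0.221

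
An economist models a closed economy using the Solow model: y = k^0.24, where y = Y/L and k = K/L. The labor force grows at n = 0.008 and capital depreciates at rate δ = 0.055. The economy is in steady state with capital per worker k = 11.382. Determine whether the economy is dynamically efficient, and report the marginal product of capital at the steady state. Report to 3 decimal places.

Capital per worker breaks even when investment replaces (n + δ)·k; here n + δ = 0.063.
MPK = 0.24·k^(0.24−1) = 0.24·11.382^(-0.76) ≈ 0.0378.
MPK < 0.063, so the economy is dynamically inefficient (over-saving).

dynamically inefficient; MPK ≈ 0.038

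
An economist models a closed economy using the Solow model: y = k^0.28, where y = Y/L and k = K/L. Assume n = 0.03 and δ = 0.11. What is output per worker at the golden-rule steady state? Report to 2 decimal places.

y_gold ≈ 1.31

Capital per worker breaks even when investment replaces (n + δ)·k; here n + δ = 0.14.
At the golden rule the marginal product of capital equals n+δ: 0.28·k^(0.28−1) = 0.14. Solving, k_gold = (0.28/0.14)^(1/0.72) ≈ 2.6188.
Output: y_gold = k_gold^0.28 = 2.6188^0.28 ≈ 1.3094.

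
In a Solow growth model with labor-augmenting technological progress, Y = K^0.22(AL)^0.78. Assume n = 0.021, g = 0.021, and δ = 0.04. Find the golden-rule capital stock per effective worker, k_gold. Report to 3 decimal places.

k_gold ≈ 3.544

Break-even investment rate: n + g + δ = 0.021 + 0.021 + 0.04 = 0.082.
Setting f'(k) = n+g+δ gives 0.22·k^(0.22−1) = 0.082, hence k_gold = (0.22/0.082)^(1/0.78) ≈ 3.5440.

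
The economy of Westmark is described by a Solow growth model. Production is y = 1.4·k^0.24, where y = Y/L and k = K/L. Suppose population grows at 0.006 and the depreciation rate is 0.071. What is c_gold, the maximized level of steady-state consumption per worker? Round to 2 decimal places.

n + δ = 0.006 + 0.071 = 0.077.
Setting f'(k) = n+δ gives 0.24·1.4·k^(0.24−1) = 0.077, hence k_gold = (0.24·1.4/0.077)^(1/0.76) ≈ 6.9487.
y_gold = 1.4·6.9487^0.24 ≈ 2.2294.
c_gold = y_gold − (n+δ)·k_gold = 2.2294 − 0.077·6.9487 ≈ 1.6943.

c_gold ≈ 1.69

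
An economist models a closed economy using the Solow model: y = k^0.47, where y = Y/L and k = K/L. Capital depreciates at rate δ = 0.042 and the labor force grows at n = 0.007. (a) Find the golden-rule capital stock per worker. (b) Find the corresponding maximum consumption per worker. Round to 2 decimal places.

Capital per worker breaks even when investment replaces (n + δ)·k; here n + δ = 0.049.
At the golden rule the marginal product of capital equals n+δ: 0.47·k^(0.47−1) = 0.049. Solving, k_gold = (0.47/0.049)^(1/0.53) ≈ 71.2270.
y_gold = 71.2270^0.47 ≈ 7.4258; c_gold = y_gold − 0.049·k_gold ≈ 3.9357.

(a) k_gold ≈ 71.23; (b) c_gold ≈ 3.94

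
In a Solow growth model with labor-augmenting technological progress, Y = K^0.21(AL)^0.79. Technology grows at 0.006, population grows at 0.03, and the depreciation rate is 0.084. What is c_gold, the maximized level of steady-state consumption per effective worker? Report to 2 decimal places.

c_gold ≈ 0.92

Break-even investment rate: n + g + δ = 0.03 + 0.006 + 0.084 = 0.12.
Golden rule sets MPK = n+g+δ: 0.21·k^(0.21−1) = 0.12, so k_gold = (0.21/0.12)^(1/0.79) ≈ 2.0307.
y_gold = 2.0307^0.21 ≈ 1.1604.
c_gold = y_gold − (n+g+δ)·k_gold = 1.1604 − 0.12·2.0307 ≈ 0.9167.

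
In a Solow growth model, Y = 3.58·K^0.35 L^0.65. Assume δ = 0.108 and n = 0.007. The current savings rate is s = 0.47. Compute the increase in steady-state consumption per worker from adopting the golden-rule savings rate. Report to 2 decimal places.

n + δ = 0.007 + 0.108 = 0.115.
Current steady state (s = 0.47): k* = (0.47·3.58/0.115)^(1/0.65) ≈ 62.0502, y* = 3.58·62.0502^0.35 ≈ 15.1825, c* = (1−0.47)·15.1825 ≈ 8.0467.
Golden rule sets MPK = n+δ: 0.35·3.58·k^(0.35−1) = 0.115, so k_gold = (0.35·3.58/0.115)^(1/0.65) ≈ 39.4252.
y_gold = 3.58·39.4252^0.35 ≈ 12.9540, c_gold = y_gold − 0.115·k_gold ≈ 8.4201.
Gain: Δc = 8.4201 − 8.0467 ≈ 0.3734.

Δc ≈ 0.37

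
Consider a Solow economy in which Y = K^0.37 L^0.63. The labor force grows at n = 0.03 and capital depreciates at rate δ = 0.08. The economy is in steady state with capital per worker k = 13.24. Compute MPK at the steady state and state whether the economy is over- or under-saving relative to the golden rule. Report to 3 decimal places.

over-saving; MPK ≈ 0.073

Break-even investment rate: n + δ = 0.03 + 0.08 = 0.11.
MPK = 0.37·k^(0.37−1) = 0.37·13.24^(-0.63) ≈ 0.0727.
MPK < 0.11, so the economy is dynamically inefficient (over-saving).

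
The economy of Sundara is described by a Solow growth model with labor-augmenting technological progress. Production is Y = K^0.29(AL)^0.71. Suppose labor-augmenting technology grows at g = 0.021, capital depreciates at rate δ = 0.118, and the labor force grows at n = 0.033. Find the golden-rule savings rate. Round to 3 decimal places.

s_gold = 0.290

Capital per effective worker breaks even when investment replaces (n + g + δ)·k; here n + g + δ = 0.172.
At the golden rule MPK = n+g+δ, and in any Cobb-Douglas steady state s = (n+g+δ)·k/y = MPK·k/y = capital's share 0.29.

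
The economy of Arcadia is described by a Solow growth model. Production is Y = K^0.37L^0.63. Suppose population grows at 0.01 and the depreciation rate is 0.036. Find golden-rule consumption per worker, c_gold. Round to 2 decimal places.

The effective depreciation rate is n + δ = 0.01 + 0.036 = 0.046.
Setting f'(k) = n+δ gives 0.37·k^(0.37−1) = 0.046, hence k_gold = (0.37/0.046)^(1/0.63) ≈ 27.3661.
y_gold = 27.3661^0.37 ≈ 3.4023.
c_gold = y_gold − (n+δ)·k_gold = 3.4023 − 0.046·27.3661 ≈ 2.1434.

c_gold ≈ 2.14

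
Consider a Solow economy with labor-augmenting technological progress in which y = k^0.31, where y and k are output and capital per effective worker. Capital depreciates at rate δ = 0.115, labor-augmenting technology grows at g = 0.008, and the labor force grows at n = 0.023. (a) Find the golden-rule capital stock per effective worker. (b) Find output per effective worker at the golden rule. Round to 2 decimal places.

The effective depreciation rate is n + g + δ = 0.023 + 0.008 + 0.115 = 0.146.
At the golden rule the marginal product of capital equals n+g+δ: 0.31·k^(0.31−1) = 0.146. Solving, k_gold = (0.31/0.146)^(1/0.69) ≈ 2.9780.
y_gold = 2.9780^0.31 ≈ 1.4025.

(a) k_gold ≈ 2.98; (b) y_gold ≈ 1.40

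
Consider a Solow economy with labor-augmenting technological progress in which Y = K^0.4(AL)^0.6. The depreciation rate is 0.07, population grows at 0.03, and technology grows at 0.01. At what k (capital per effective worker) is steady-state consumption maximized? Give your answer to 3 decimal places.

n + g + δ = 0.03 + 0.01 + 0.07 = 0.11.
At the golden rule the marginal product of capital equals n+g+δ: 0.4·k^(0.4−1) = 0.11. Solving, k_gold = (0.4/0.11)^(1/0.6) ≈ 8.5990.

k_gold ≈ 8.599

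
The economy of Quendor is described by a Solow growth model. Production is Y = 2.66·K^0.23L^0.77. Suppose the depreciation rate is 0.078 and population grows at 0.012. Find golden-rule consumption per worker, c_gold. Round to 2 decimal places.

c_gold ≈ 3.63

Break-even investment rate: n + δ = 0.012 + 0.078 = 0.09.
Maximizing c = f(k) − (n+δ)·k gives f'(k) = n+δ, i.e. 0.23·2.66·k^(0.23−1) = 0.09, so k_gold = (0.23·2.66/0.09)^(1/0.77) ≈ 12.0502.
y_gold = 2.66·12.0502^0.23 ≈ 4.7153.
c_gold = y_gold − (n+δ)·k_gold = 4.7153 − 0.09·12.0502 ≈ 3.6308.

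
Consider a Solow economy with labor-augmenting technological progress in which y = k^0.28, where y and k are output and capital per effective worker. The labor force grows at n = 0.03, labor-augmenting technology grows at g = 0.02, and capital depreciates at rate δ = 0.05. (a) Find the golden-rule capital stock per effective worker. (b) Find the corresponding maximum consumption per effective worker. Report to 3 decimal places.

Break-even investment rate: n + g + δ = 0.03 + 0.02 + 0.05 = 0.1.
Maximizing c = f(k) − (n+g+δ)·k gives f'(k) = n+g+δ, i.e. 0.28·k^(0.28−1) = 0.1, so k_gold = (0.28/0.1)^(1/0.72) ≈ 4.1788.
y_gold = 4.1788^0.28 ≈ 1.4924; c_gold = y_gold − 0.1·k_gold ≈ 1.0746.

(a) k_gold ≈ 4.179; (b) c_gold ≈ 1.075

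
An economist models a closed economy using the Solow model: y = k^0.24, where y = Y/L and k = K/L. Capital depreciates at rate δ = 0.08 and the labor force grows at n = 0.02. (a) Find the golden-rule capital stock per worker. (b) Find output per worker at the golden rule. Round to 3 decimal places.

(a) k_gold ≈ 3.164; (b) y_gold ≈ 1.318

Capital per worker breaks even when investment replaces (n + δ)·k; here n + δ = 0.1.
Setting f'(k) = n+δ gives 0.24·k^(0.24−1) = 0.1, hence k_gold = (0.24/0.1)^(1/0.76) ≈ 3.1643.
y_gold = 3.1643^0.24 ≈ 1.3185.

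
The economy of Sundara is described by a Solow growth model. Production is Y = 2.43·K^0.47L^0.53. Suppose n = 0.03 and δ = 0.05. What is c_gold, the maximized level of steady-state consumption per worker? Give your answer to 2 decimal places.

c_gold ≈ 13.61

The effective depreciation rate is n + δ = 0.03 + 0.05 = 0.08.
Maximizing c = f(k) − (n+δ)·k gives f'(k) = n+δ, i.e. 0.47·2.43·k^(0.47−1) = 0.08, so k_gold = (0.47·2.43/0.08)^(1/0.53) ≈ 150.8403.
y_gold = 2.43·150.8403^0.47 ≈ 25.6749.
c_gold = y_gold − (n+δ)·k_gold = 25.6749 − 0.08·150.8403 ≈ 13.6077.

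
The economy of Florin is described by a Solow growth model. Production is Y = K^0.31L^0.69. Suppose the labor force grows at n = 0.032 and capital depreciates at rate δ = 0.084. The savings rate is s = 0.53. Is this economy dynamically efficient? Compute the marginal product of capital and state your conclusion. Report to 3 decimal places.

The effective depreciation rate is n + δ = 0.032 + 0.084 = 0.116.
Steady-state k*: s·k^0.31 = 0.116·k gives k* = (0.53/0.116)^(1/0.69) ≈ 9.0419.
MPK = 0.31·9.0419^(-0.69) ≈ 0.0678.
MPK < n+δ = 0.116, so the economy is dynamically inefficient (over-saving).

dynamically inefficient; MPK ≈ 0.068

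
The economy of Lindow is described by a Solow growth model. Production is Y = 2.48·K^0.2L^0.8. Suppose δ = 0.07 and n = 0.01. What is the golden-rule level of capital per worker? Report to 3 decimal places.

k_gold ≈ 9.783

n + δ = 0.01 + 0.07 = 0.08.
Setting f'(k) = n+δ gives 0.2·2.48·k^(0.2−1) = 0.08, hence k_gold = (0.2·2.48/0.08)^(1/0.8) ≈ 9.7834.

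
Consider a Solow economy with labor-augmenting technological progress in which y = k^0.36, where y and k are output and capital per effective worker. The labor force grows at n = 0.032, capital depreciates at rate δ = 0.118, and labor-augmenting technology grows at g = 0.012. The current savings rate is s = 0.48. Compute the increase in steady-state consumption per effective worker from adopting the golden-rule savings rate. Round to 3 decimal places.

The effective depreciation rate is n + g + δ = 0.032 + 0.012 + 0.118 = 0.162.
Current steady state (s = 0.48): k* = (0.48/0.162)^(1/0.64) ≈ 5.4585, y* = 5.4585^0.36 ≈ 1.8422, c* = (1−0.48)·1.8422 ≈ 0.9580.
At the golden rule the marginal product of capital equals n+g+δ: 0.36·k^(0.36−1) = 0.162. Solving, k_gold = (0.36/0.162)^(1/0.64) ≈ 3.4822.
y_gold = 3.4822^0.36 ≈ 1.5670, c_gold = y_gold − 0.162·k_gold ≈ 1.0029.
Gain: Δc = 1.0029 − 0.9580 ≈ 0.0449.

Δc ≈ 0.045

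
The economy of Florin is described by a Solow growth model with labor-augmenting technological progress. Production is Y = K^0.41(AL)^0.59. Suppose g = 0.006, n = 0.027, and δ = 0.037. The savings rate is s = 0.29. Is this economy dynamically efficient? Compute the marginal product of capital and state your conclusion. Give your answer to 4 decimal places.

n + g + δ = 0.027 + 0.006 + 0.037 = 0.07.
Steady-state k*: s·k^0.41 = 0.07·k gives k* = (0.29/0.07)^(1/0.59) ≈ 11.1243.
MPK = 0.41·11.1243^(-0.59) ≈ 0.0990.
MPK > n+g+δ = 0.07, so the economy is dynamically efficient (under-saving).

dynamically efficient; MPK ≈ 0.0990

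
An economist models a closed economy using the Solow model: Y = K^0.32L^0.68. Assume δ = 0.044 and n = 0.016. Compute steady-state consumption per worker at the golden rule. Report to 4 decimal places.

Capital per worker breaks even when investment replaces (n + δ)·k; here n + δ = 0.06.
Maximizing c = f(k) − (n+δ)·k gives f'(k) = n+δ, i.e. 0.32·k^(0.32−1) = 0.06, so k_gold = (0.32/0.06)^(1/0.68) ≈ 11.7251.
y_gold = 11.7251^0.32 ≈ 2.1985.
c_gold = y_gold − (n+δ)·k_gold = 2.1985 − 0.06·11.7251 ≈ 1.4949.

c_gold ≈ 1.4949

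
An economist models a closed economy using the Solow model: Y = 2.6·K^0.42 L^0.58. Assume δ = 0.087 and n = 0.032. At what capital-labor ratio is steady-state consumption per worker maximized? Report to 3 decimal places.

Break-even investment rate: n + δ = 0.032 + 0.087 = 0.119.
Setting f'(k) = n+δ gives 0.42·2.6·k^(0.42−1) = 0.119, hence k_gold = (0.42·2.6/0.119)^(1/0.58) ≈ 45.6863.

k_gold ≈ 45.686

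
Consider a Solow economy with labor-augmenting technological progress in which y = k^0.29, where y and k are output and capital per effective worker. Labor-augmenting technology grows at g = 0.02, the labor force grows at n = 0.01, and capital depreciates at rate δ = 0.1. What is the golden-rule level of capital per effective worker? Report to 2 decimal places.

Break-even investment rate: n + g + δ = 0.01 + 0.02 + 0.1 = 0.13.
Golden rule sets MPK = n+g+δ: 0.29·k^(0.29−1) = 0.13, so k_gold = (0.29/0.13)^(1/0.71) ≈ 3.0959.

k_gold ≈ 3.10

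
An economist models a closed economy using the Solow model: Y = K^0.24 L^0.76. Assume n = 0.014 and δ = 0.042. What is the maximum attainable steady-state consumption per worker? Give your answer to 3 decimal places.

Capital per worker breaks even when investment replaces (n + δ)·k; here n + δ = 0.056.
At the golden rule the marginal product of capital equals n+δ: 0.24·k^(0.24−1) = 0.056. Solving, k_gold = (0.24/0.056)^(1/0.76) ≈ 6.7859.
y_gold = 6.7859^0.24 ≈ 1.5834.
c_gold = y_gold − (n+δ)·k_gold = 1.5834 − 0.056·6.7859 ≈ 1.2034.

c_gold ≈ 1.203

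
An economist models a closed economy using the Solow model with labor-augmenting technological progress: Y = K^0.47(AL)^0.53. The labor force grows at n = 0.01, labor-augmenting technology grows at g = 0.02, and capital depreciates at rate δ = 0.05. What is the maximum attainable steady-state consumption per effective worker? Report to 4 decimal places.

n + g + δ = 0.01 + 0.02 + 0.05 = 0.08.
Golden rule sets MPK = n+g+δ: 0.47·k^(0.47−1) = 0.08, so k_gold = (0.47/0.08)^(1/0.53) ≈ 28.2461.
y_gold = 28.2461^0.47 ≈ 4.8078.
c_gold = y_gold − (n+g+δ)·k_gold = 4.8078 − 0.08·28.2461 ≈ 2.5482.

c_gold ≈ 2.5482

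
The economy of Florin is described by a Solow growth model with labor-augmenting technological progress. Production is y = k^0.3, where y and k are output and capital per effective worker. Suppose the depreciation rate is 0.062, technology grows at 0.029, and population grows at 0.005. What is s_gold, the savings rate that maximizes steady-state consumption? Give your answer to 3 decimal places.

s_gold = 0.300

Break-even investment rate: n + g + δ = 0.005 + 0.029 + 0.062 = 0.096.
At the golden rule MPK = n+g+δ, and in any Cobb-Douglas steady state s = (n+g+δ)·k/y = MPK·k/y = capital's share 0.3.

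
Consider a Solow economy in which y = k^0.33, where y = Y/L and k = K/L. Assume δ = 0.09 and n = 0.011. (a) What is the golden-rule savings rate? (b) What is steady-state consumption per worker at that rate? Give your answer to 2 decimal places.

The effective depreciation rate is n + δ = 0.011 + 0.09 = 0.101.
For Cobb-Douglas, s_gold equals capital's share: s_gold = 0.33.
Golden rule sets MPK = n+δ: 0.33·k^(0.33−1) = 0.101, so k_gold = (0.33/0.101)^(1/0.67) ≈ 5.8540.
y_gold = 5.8540^0.33 ≈ 1.7917; c_gold = (1−0.33)·y_gold ≈ 1.2004.

(a) s_gold = 0.33; (b) c_gold ≈ 1.20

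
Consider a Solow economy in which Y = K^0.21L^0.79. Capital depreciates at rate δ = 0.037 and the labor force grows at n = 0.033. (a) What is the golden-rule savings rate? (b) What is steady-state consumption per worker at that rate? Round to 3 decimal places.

(a) s_gold = 0.210; (b) c_gold ≈ 1.058

Capital per worker breaks even when investment replaces (n + δ)·k; here n + δ = 0.07.
For Cobb-Douglas, s_gold equals capital's share: s_gold = 0.21.
At the golden rule the marginal product of capital equals n+δ: 0.21·k^(0.21−1) = 0.07. Solving, k_gold = (0.21/0.07)^(1/0.79) ≈ 4.0175.
y_gold = 4.0175^0.21 ≈ 1.3392; c_gold = (1−0.21)·y_gold ≈ 1.0579.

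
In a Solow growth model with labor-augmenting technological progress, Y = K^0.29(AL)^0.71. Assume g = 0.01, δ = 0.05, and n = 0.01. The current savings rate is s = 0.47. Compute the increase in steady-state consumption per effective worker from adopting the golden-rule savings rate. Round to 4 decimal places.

Δc ≈ 0.1152

Capital per effective worker breaks even when investment replaces (n + g + δ)·k; here n + g + δ = 0.07.
Current steady state (s = 0.47): k* = (0.47/0.07)^(1/0.71) ≈ 14.6147, y* = 14.6147^0.29 ≈ 2.1767, c* = (1−0.47)·2.1767 ≈ 1.1536.
Golden rule sets MPK = n+g+δ: 0.29·k^(0.29−1) = 0.07, so k_gold = (0.29/0.07)^(1/0.71) ≈ 7.4035.
y_gold = 7.4035^0.29 ≈ 1.7870, c_gold = y_gold − 0.07·k_gold ≈ 1.2688.
Gain: Δc = 1.2688 − 1.1536 ≈ 0.1152.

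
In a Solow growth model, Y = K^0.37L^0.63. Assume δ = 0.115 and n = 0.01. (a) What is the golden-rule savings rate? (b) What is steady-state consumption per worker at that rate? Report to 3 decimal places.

The effective depreciation rate is n + δ = 0.01 + 0.115 = 0.125.
For Cobb-Douglas, s_gold equals capital's share: s_gold = 0.37.
At the golden rule the marginal product of capital equals n+δ: 0.37·k^(0.37−1) = 0.125. Solving, k_gold = (0.37/0.125)^(1/0.63) ≈ 5.5986.
y_gold = 5.5986^0.37 ≈ 1.8914; c_gold = (1−0.37)·y_gold ≈ 1.1916.

(a) s_gold = 0.370; (b) c_gold ≈ 1.192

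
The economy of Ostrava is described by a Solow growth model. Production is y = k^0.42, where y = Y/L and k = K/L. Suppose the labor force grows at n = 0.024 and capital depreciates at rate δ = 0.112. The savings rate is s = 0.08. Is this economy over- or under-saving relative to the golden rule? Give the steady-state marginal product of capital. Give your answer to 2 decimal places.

Capital per worker breaks even when investment replaces (n + δ)·k; here n + δ = 0.136.
Steady-state k*: s·k^0.42 = 0.136·k gives k* = (0.08/0.136)^(1/0.58) ≈ 0.4006.
MPK = 0.42·0.4006^(-0.58) ≈ 0.7140.
MPK > n+δ = 0.136, so the economy is dynamically efficient (under-saving).

under-saving; MPK ≈ 0.71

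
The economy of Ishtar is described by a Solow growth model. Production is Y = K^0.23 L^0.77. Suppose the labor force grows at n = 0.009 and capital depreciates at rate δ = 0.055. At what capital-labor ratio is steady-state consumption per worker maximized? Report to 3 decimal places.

Capital per worker breaks even when investment replaces (n + δ)·k; here n + δ = 0.064.
At the golden rule the marginal product of capital equals n+δ: 0.23·k^(0.23−1) = 0.064. Solving, k_gold = (0.23/0.064)^(1/0.77) ≈ 5.2661.

k_gold ≈ 5.266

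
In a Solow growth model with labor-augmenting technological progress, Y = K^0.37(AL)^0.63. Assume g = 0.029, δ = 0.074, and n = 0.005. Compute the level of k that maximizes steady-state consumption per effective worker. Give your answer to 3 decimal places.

k_gold ≈ 7.061

The effective depreciation rate is n + g + δ = 0.005 + 0.029 + 0.074 = 0.108.
At the golden rule the marginal product of capital equals n+g+δ: 0.37·k^(0.37−1) = 0.108. Solving, k_gold = (0.37/0.108)^(1/0.63) ≈ 7.0608.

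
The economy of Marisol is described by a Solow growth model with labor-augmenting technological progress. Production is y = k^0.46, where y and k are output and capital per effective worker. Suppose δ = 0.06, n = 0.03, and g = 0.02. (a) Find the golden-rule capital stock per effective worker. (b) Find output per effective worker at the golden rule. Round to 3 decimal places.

(a) k_gold ≈ 14.147; (b) y_gold ≈ 3.383

Break-even investment rate: n + g + δ = 0.03 + 0.02 + 0.06 = 0.11.
Golden rule sets MPK = n+g+δ: 0.46·k^(0.46−1) = 0.11, so k_gold = (0.46/0.11)^(1/0.54) ≈ 14.1474.
y_gold = 14.1474^0.46 ≈ 3.3831.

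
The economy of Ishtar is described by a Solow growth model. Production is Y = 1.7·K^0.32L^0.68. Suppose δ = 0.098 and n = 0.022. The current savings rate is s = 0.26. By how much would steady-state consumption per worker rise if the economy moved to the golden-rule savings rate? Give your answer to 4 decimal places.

Δc ≈ 0.0308

Capital per worker breaks even when investment replaces (n + δ)·k; here n + δ = 0.12.
Current steady state (s = 0.26): k* = (0.26·1.7/0.12)^(1/0.68) ≈ 6.8031, y* = 1.7·6.8031^0.32 ≈ 3.1399, c* = (1−0.26)·3.1399 ≈ 2.3235.
At the golden rule the marginal product of capital equals n+δ: 0.32·1.7·k^(0.32−1) = 0.12. Solving, k_gold = (0.32·1.7/0.12)^(1/0.68) ≈ 9.2325.
y_gold = 1.7·9.2325^0.32 ≈ 3.4622, c_gold = y_gold − 0.12·k_gold ≈ 2.3543.
Gain: Δc = 2.3543 − 2.3235 ≈ 0.0308.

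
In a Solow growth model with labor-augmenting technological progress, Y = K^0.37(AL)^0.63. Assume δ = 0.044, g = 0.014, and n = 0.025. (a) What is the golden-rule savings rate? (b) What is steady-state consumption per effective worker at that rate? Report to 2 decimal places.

(a) s_gold = 0.37; (b) c_gold ≈ 1.52

Break-even investment rate: n + g + δ = 0.025 + 0.014 + 0.044 = 0.083.
For Cobb-Douglas, s_gold equals capital's share: s_gold = 0.37.
Maximizing c = f(k) − (n+g+δ)·k gives f'(k) = n+g+δ, i.e. 0.37·k^(0.37−1) = 0.083, so k_gold = (0.37/0.083)^(1/0.63) ≈ 10.7240.
y_gold = 10.7240^0.37 ≈ 2.4056; c_gold = (1−0.37)·y_gold ≈ 1.5156.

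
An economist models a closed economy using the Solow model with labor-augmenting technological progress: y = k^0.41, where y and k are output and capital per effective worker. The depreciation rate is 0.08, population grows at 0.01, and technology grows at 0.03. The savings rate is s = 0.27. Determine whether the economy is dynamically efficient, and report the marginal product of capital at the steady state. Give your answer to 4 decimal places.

dynamically efficient; MPK ≈ 0.1822

Break-even investment rate: n + g + δ = 0.01 + 0.03 + 0.08 = 0.12.
Steady-state k*: s·k^0.41 = 0.12·k gives k* = (0.27/0.12)^(1/0.59) ≈ 3.9529.
MPK = 0.41·3.9529^(-0.59) ≈ 0.1822.
MPK > n+g+δ = 0.12, so the economy is dynamically efficient (under-saving).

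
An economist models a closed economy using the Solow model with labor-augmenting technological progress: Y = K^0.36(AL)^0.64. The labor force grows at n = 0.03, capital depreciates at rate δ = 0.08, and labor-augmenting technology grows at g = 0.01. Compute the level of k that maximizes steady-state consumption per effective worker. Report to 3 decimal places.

k_gold ≈ 5.565

The effective depreciation rate is n + g + δ = 0.03 + 0.01 + 0.08 = 0.12.
Golden rule sets MPK = n+g+δ: 0.36·k^(0.36−1) = 0.12, so k_gold = (0.36/0.12)^(1/0.64) ≈ 5.5655.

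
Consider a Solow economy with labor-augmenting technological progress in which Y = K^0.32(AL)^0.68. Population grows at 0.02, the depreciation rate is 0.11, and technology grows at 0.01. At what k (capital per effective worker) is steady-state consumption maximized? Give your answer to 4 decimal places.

k_gold ≈ 3.3727

The effective depreciation rate is n + g + δ = 0.02 + 0.01 + 0.11 = 0.14.
Maximizing c = f(k) − (n+g+δ)·k gives f'(k) = n+g+δ, i.e. 0.32·k^(0.32−1) = 0.14, so k_gold = (0.32/0.14)^(1/0.68) ≈ 3.3727.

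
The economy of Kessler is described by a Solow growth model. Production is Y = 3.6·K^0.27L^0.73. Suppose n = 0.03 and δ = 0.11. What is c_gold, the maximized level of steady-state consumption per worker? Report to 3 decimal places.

c_gold ≈ 5.381

Break-even investment rate: n + δ = 0.03 + 0.11 = 0.14.
At the golden rule the marginal product of capital equals n+δ: 0.27·3.6·k^(0.27−1) = 0.14. Solving, k_gold = (0.27·3.6/0.14)^(1/0.73) ≈ 14.2165.
y_gold = 3.6·14.2165^0.27 ≈ 7.3715.
c_gold = y_gold − (n+δ)·k_gold = 7.3715 − 0.14·14.2165 ≈ 5.3812.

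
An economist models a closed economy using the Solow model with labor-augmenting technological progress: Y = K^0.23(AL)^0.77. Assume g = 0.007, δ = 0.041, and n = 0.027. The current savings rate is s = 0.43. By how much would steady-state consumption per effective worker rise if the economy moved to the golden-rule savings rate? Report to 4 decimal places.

The effective depreciation rate is n + g + δ = 0.027 + 0.007 + 0.041 = 0.075.
Current steady state (s = 0.43): k* = (0.43/0.075)^(1/0.77) ≈ 9.6593, y* = 9.6593^0.23 ≈ 1.6848, c* = (1−0.43)·1.6848 ≈ 0.9603.
Maximizing c = f(k) − (n+g+δ)·k gives f'(k) = n+g+δ, i.e. 0.23·k^(0.23−1) = 0.075, so k_gold = (0.23/0.075)^(1/0.77) ≈ 4.2858.
y_gold = 4.2858^0.23 ≈ 1.3976, c_gold = y_gold − 0.075·k_gold ≈ 1.0761.
Gain: Δc = 1.0761 − 0.9603 ≈ 0.1158.

Δc ≈ 0.1158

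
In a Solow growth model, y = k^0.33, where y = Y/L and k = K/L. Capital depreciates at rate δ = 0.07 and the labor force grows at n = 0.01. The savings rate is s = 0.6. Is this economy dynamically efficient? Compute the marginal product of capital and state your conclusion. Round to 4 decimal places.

dynamically inefficient; MPK ≈ 0.0440

The effective depreciation rate is n + δ = 0.01 + 0.07 = 0.08.
Steady-state k*: s·k^0.33 = 0.08·k gives k* = (0.6/0.08)^(1/0.67) ≈ 20.2331.
MPK = 0.33·20.2331^(-0.67) ≈ 0.0440.
MPK < n+δ = 0.08, so the economy is dynamically inefficient (over-saving).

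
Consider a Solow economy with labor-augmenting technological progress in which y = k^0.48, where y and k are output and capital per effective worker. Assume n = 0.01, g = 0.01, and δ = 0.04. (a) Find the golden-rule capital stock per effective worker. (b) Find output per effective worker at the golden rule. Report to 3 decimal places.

Capital per effective worker breaks even when investment replaces (n + g + δ)·k; here n + g + δ = 0.06.
Maximizing c = f(k) − (n+g+δ)·k gives f'(k) = n+g+δ, i.e. 0.48·k^(0.48−1) = 0.06, so k_gold = (0.48/0.06)^(1/0.52) ≈ 54.5395.
y_gold = 54.5395^0.48 ≈ 6.8174.

(a) k_gold ≈ 54.540; (b) y_gold ≈ 6.817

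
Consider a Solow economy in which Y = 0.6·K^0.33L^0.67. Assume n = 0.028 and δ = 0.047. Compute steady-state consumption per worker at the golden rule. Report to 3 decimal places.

c_gold ≈ 0.648

The effective depreciation rate is n + δ = 0.028 + 0.047 = 0.075.
At the golden rule the marginal product of capital equals n+δ: 0.33·0.6·k^(0.33−1) = 0.075. Solving, k_gold = (0.33·0.6/0.075)^(1/0.67) ≈ 4.2585.
y_gold = 0.6·4.2585^0.33 ≈ 0.9678.
c_gold = y_gold − (n+δ)·k_gold = 0.9678 − 0.075·4.2585 ≈ 0.6485.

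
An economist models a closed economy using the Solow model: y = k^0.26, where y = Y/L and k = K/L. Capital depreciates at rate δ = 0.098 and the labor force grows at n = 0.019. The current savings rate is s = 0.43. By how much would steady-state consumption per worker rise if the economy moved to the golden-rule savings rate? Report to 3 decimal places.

Δc ≈ 0.079

n + δ = 0.019 + 0.098 = 0.117.
Current steady state (s = 0.43): k* = (0.43/0.117)^(1/0.74) ≈ 5.8062, y* = 5.8062^0.26 ≈ 1.5798, c* = (1−0.43)·1.5798 ≈ 0.9005.
Golden rule sets MPK = n+δ: 0.26·k^(0.26−1) = 0.117, so k_gold = (0.26/0.117)^(1/0.74) ≈ 2.9419.
y_gold = 2.9419^0.26 ≈ 1.3239, c_gold = y_gold − 0.117·k_gold ≈ 0.9797.
Gain: Δc = 0.9797 − 0.9005 ≈ 0.0792.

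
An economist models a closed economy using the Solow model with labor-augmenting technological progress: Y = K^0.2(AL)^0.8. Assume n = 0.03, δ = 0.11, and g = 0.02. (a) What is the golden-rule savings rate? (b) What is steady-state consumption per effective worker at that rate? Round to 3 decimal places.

(a) s_gold = 0.200; (b) c_gold ≈ 0.846

Break-even investment rate: n + g + δ = 0.03 + 0.02 + 0.11 = 0.16.
For Cobb-Douglas, s_gold equals capital's share: s_gold = 0.2.
Setting f'(k) = n+g+δ gives 0.2·k^(0.2−1) = 0.16, hence k_gold = (0.2/0.16)^(1/0.8) ≈ 1.3217.
y_gold = 1.3217^0.2 ≈ 1.0574; c_gold = (1−0.2)·y_gold ≈ 0.8459.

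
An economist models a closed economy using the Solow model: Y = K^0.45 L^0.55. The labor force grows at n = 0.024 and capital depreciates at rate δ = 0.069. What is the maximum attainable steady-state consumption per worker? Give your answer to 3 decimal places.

Capital per worker breaks even when investment replaces (n + δ)·k; here n + δ = 0.093.
Maximizing c = f(k) − (n+δ)·k gives f'(k) = n+δ, i.e. 0.45·k^(0.45−1) = 0.093, so k_gold = (0.45/0.093)^(1/0.55) ≈ 17.5777.
y_gold = 17.5777^0.45 ≈ 3.6327.
c_gold = y_gold − (n+δ)·k_gold = 3.6327 − 0.093·17.5777 ≈ 1.9980.

c_gold ≈ 1.998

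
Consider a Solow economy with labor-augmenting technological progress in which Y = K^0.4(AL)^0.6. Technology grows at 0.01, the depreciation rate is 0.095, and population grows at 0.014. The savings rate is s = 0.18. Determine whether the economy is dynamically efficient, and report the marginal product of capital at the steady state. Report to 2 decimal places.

n + g + δ = 0.014 + 0.01 + 0.095 = 0.119.
Steady-state k*: s·k^0.4 = 0.119·k gives k* = (0.18/0.119)^(1/0.6) ≈ 1.9932.
MPK = 0.4·1.9932^(-0.6) ≈ 0.2644.
MPK > n+g+δ = 0.119, so the economy is dynamically efficient (under-saving).

dynamically efficient; MPK ≈ 0.26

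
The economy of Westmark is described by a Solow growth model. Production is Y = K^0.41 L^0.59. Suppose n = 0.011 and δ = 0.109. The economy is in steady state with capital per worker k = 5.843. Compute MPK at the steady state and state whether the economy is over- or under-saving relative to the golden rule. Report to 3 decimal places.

Capital per worker breaks even when investment replaces (n + δ)·k; here n + δ = 0.12.
MPK = 0.41·k^(0.41−1) = 0.41·5.843^(-0.59) ≈ 0.1447.
MPK > 0.12, so the economy is dynamically efficient (under-saving).

under-saving; MPK ≈ 0.145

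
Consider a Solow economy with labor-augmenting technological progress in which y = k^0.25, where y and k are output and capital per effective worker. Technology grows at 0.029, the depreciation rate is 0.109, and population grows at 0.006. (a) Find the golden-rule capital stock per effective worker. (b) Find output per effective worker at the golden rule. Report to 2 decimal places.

Break-even investment rate: n + g + δ = 0.006 + 0.029 + 0.109 = 0.144.
At the golden rule the marginal product of capital equals n+g+δ: 0.25·k^(0.25−1) = 0.144. Solving, k_gold = (0.25/0.144)^(1/0.75) ≈ 2.0866.
y_gold = 2.0866^0.25 ≈ 1.2019.

(a) k_gold ≈ 2.09; (b) y_gold ≈ 1.20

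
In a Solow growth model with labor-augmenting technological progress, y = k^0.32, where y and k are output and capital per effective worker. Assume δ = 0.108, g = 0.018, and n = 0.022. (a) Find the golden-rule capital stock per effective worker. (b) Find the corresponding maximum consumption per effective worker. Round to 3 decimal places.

The effective depreciation rate is n + g + δ = 0.022 + 0.018 + 0.108 = 0.148.
At the golden rule the marginal product of capital equals n+g+δ: 0.32·k^(0.32−1) = 0.148. Solving, k_gold = (0.32/0.148)^(1/0.68) ≈ 3.1080.
y_gold = 3.1080^0.32 ≈ 1.4375; c_gold = y_gold − 0.148·k_gold ≈ 0.9775.

(a) k_gold ≈ 3.108; (b) c_gold ≈ 0.977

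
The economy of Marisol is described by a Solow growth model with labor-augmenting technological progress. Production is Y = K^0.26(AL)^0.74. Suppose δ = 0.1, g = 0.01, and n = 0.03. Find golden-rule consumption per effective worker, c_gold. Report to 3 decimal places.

n + g + δ = 0.03 + 0.01 + 0.1 = 0.14.
At the golden rule the marginal product of capital equals n+g+δ: 0.26·k^(0.26−1) = 0.14. Solving, k_gold = (0.26/0.14)^(1/0.74) ≈ 2.3084.
y_gold = 2.3084^0.26 ≈ 1.2430.
c_gold = y_gold − (n+g+δ)·k_gold = 1.2430 − 0.14·2.3084 ≈ 0.9198.

c_gold ≈ 0.920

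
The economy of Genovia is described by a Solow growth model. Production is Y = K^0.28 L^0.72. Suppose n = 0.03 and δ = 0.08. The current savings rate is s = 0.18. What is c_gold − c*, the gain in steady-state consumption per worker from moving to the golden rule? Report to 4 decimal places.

n + δ = 0.03 + 0.08 = 0.11.
Current steady state (s = 0.18): k* = (0.18/0.11)^(1/0.72) ≈ 1.9818, y* = 1.9818^0.28 ≈ 1.2111, c* = (1−0.18)·1.2111 ≈ 0.9931.
At the golden rule the marginal product of capital equals n+δ: 0.28·k^(0.28−1) = 0.11. Solving, k_gold = (0.28/0.11)^(1/0.72) ≈ 3.6607.
y_gold = 3.6607^0.28 ≈ 1.4381, c_gold = y_gold − 0.11·k_gold ≈ 1.0355.
Gain: Δc = 1.0355 − 0.9931 ≈ 0.0424.

Δc ≈ 0.0424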